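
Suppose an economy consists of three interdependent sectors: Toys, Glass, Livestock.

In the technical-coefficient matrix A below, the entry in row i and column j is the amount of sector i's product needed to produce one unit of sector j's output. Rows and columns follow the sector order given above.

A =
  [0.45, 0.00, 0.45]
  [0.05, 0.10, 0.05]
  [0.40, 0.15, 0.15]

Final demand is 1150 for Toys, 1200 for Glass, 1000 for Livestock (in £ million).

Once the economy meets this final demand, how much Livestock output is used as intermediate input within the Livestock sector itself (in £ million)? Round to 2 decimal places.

I − A =
  [   0.55     0.00    -0.45]
  [  -0.05     0.90    -0.05]
  [  -0.40    -0.15     0.85]
Cofactors of I−A, C_ij = (−1)^(i+j)·(minor ij) (rows/columns in the sector order above):
  C_11 = (0.90)(0.85) − (-0.05)(-0.15) = 0.7575
  C_12 = −[(-0.05)(0.85) − (-0.05)(-0.40)] = 0.0625
  C_13 = (-0.05)(-0.15) − (0.90)(-0.40) = 0.3675
  C_21 = −[(0.00)(0.85) − (-0.45)(-0.15)] = 0.0675
  C_22 = (0.55)(0.85) − (-0.45)(-0.40) = 0.2875
  C_23 = −[(0.55)(-0.15) − (0.00)(-0.40)] = 0.0825
  C_31 = (0.00)(-0.05) − (-0.45)(0.90) = 0.4050
  C_32 = −[(0.55)(-0.05) − (-0.45)(-0.05)] = 0.0500
  C_33 = (0.55)(0.90) − (0.00)(-0.05) = 0.4950
det(I−A) = Σ_j (I−A)_1j·C_1j = (0.55)(0.7575) + (0.00)(0.0625) + (-0.45)(0.3675) = 0.25125
adj(I−A) = Cᵀ =
  [ 0.7575   0.0675   0.4050]
  [ 0.0625   0.2875   0.0500]
  [ 0.3675   0.0825   0.4950]
(I − A)⁻¹ = adj(I−A) / det(I−A) ≈
  [   3.0149     0.2687     1.6119]
  [   0.2488     1.1443     0.1990]
  [   1.4627     0.3284     1.9701]
First solve x = (I − A)⁻¹ d = adj(I−A)·d / det(I−A); in particular x_3 = (0.3675·1150 + 0.0825·1200 + 0.4950·1000) / 0.25125 = 1016.625 / 0.25125 ≈ 4046.2687.
Intermediate flow from 3 to 3: z_33 = a_33 · x_3 = 0.15 × 1016.625 / 0.25125 = 152.49375 / 0.25125 ≈ 606.94.

z_33 = 606.94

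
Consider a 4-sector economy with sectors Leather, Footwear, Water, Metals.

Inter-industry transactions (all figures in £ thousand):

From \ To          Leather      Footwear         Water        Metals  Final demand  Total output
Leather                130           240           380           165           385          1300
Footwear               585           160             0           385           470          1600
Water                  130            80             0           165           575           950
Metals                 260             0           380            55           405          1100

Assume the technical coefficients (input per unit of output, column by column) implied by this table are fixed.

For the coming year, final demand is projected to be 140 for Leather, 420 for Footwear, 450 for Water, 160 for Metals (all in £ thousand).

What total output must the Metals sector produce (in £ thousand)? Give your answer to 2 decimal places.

x_M = 602.85

Technical coefficients a_ij = z_ij / X_j:
  a_LL = 130/1300 = 0.10, a_FL = 585/1300 = 0.45, a_WL = 130/1300 = 0.10, a_ML = 260/1300 = 0.20
  a_LF = 240/1600 = 0.15, a_FF = 160/1600 = 0.10, a_WF = 80/1600 = 0.05, a_MF = 0/1600 = 0.00
  a_LW = 380/950 = 0.40, a_FW = 0/950 = 0.00, a_WW = 0/950 = 0.00, a_MW = 380/950 = 0.40
  a_LM = 165/1100 = 0.15, a_FM = 385/1100 = 0.35, a_WM = 165/1100 = 0.15, a_MM = 55/1100 = 0.05
I − A =
  [   0.90    -0.15    -0.40    -0.15]
  [  -0.45     0.90     0.00    -0.35]
  [  -0.10    -0.05     1.00    -0.15]
  [  -0.20     0.00    -0.40     0.95]
Compute the cofactors C_ij = (−1)^(i+j)·(3×3 minor ij) of I−A; the adjugate is their transpose:
adj(I−A) = Cᵀ =
  [ 0.794000   0.155500   0.417000   0.248500]
  [ 0.484500   0.715000   0.352000   0.395500]
  [ 0.137375   0.060000   0.667875   0.149250]
  [ 0.225000   0.058000   0.369000   0.697500]
det(I−A) = Σ_j (I−A)_1j·C_1j = (0.90)(0.794000) + (-0.15)(0.484500) + (-0.40)(0.137375) + (-0.15)(0.225000) = 0.553225
(I − A)⁻¹ = adj(I−A) / det(I−A) ≈
  [   1.4352     0.2811     0.7538     0.4492]
  [   0.8758     1.2924     0.6363     0.7149]
  [   0.2483     0.1085     1.2072     0.2698]
  [   0.4067     0.1048     0.6670     1.2608]
x = (I − A)⁻¹ d = adj(I−A)·d / det(I−A), with det(I−A) = 0.553225:
  x_L = (0.794000·140 + 0.155500·420 + 0.417000·450 + 0.248500·160) / 0.553225 = 403.88 / 0.553225 ≈ 730.05
  x_F = (0.484500·140 + 0.715000·420 + 0.352000·450 + 0.395500·160) / 0.553225 = 589.81 / 0.553225 ≈ 1066.13
  x_W = (0.137375·140 + 0.060000·420 + 0.667875·450 + 0.149250·160) / 0.553225 = 368.85625 / 0.553225 ≈ 666.74
  x_M = (0.225000·140 + 0.058000·420 + 0.369000·450 + 0.697500·160) / 0.553225 = 333.51 / 0.553225 ≈ 602.85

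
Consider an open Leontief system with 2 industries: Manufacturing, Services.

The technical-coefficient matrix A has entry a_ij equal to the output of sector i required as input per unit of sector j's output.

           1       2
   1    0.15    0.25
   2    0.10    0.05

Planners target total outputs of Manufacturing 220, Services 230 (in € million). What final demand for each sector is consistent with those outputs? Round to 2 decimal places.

I − A =
  [   0.85    -0.25]
  [  -0.10     0.95]
d = (I − A) x:
  d_1 = (+0.85)·220 + (-0.25)·230 = 129.50
  d_2 = (-0.10)·220 + (+0.95)·230 = 196.50

d_1 = 129.50, d_2 = 196.50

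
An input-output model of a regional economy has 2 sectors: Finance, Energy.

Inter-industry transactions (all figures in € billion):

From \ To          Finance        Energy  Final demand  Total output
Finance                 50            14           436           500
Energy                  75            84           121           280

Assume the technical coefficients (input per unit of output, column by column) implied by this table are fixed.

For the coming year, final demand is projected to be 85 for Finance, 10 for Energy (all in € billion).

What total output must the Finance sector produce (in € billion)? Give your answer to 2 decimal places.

Technical coefficients a_ij = z_ij / X_j:
  a_11 = 50/500 = 0.10, a_21 = 75/500 = 0.15
  a_12 = 14/280 = 0.05, a_22 = 84/280 = 0.30
I − A =
  [   0.90    -0.05]
  [  -0.15     0.70]
det(I−A) = (0.90)(0.70) − (-0.05)(-0.15) = 0.6225
adj(I−A) = [[0.70, 0.05], [0.15, 0.90]]
(I − A)⁻¹ = adj(I−A) / det(I−A) ≈
  [   1.1245     0.0803]
  [   0.2410     1.4458]
x = (I − A)⁻¹ d = adj(I−A)·d / det(I−A), with det(I−A) = 0.6225:
  x_1 = (0.70·85 + 0.05·10) / 0.6225 = 60.00 / 0.6225 ≈ 96.39
  x_2 = (0.15·85 + 0.90·10) / 0.6225 = 21.75 / 0.6225 ≈ 34.94

x_1 = 96.39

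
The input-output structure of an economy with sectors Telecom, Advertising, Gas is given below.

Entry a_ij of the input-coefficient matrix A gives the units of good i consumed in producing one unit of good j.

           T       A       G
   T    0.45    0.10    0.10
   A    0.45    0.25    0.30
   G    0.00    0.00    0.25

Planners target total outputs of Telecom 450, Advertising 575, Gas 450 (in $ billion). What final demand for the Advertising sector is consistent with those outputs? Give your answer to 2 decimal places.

I − A =
  [   0.55    -0.10    -0.10]
  [  -0.45     0.75    -0.30]
  [   0.00     0.00     0.75]
d = (I − A) x:
  d_T = (+0.55)·450 + (-0.10)·575 + (-0.10)·450 = 145.00
  d_A = (-0.45)·450 + (+0.75)·575 + (-0.30)·450 = 93.75
  d_G = (+0.00)·450 + (+0.00)·575 + (+0.75)·450 = 337.50

d_A = 93.75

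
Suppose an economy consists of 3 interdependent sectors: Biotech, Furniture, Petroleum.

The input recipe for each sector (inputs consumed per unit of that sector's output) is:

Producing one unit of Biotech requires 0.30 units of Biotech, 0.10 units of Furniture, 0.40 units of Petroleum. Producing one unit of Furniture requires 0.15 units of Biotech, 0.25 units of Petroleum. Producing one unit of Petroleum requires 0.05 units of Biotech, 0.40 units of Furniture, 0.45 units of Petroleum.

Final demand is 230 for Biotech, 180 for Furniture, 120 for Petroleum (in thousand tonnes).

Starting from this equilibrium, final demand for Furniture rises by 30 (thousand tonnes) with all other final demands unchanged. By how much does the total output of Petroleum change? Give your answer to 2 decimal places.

I − A =
  [   0.70    -0.15    -0.05]
  [  -0.10     1.00    -0.40]
  [  -0.40    -0.25     0.55]
Cofactors of I−A, C_ij = (−1)^(i+j)·(minor ij) (rows/columns in the sector order above):
  C_11 = (1.00)(0.55) − (-0.40)(-0.25) = 0.4500
  C_12 = −[(-0.10)(0.55) − (-0.40)(-0.40)] = 0.2150
  C_13 = (-0.10)(-0.25) − (1.00)(-0.40) = 0.4250
  C_21 = −[(-0.15)(0.55) − (-0.05)(-0.25)] = 0.0950
  C_22 = (0.70)(0.55) − (-0.05)(-0.40) = 0.3650
  C_23 = −[(0.70)(-0.25) − (-0.15)(-0.40)] = 0.2350
  C_31 = (-0.15)(-0.40) − (-0.05)(1.00) = 0.1100
  C_32 = −[(0.70)(-0.40) − (-0.05)(-0.10)] = 0.2850
  C_33 = (0.70)(1.00) − (-0.15)(-0.10) = 0.6850
det(I−A) = Σ_j (I−A)_1j·C_1j = (0.70)(0.4500) + (-0.15)(0.2150) + (-0.05)(0.4250) = 0.2615
adj(I−A) = Cᵀ =
  [ 0.4500   0.0950   0.1100]
  [ 0.2150   0.3650   0.2850]
  [ 0.4250   0.2350   0.6850]
(I − A)⁻¹ = adj(I−A) / det(I−A) ≈
  [   1.7208     0.3633     0.4207]
  [   0.8222     1.3958     1.0899]
  [   1.6252     0.8987     2.6195]
Δx = (I − A)⁻¹ Δd with Δd having +30 in the Furniture component and 0 elsewhere.
So Δx_3 = L_32 · (+30), where L_32 = adj(I−A)_32 / det(I−A) = 0.2350 / 0.2615.
Δx_3 = 0.2350 × (+30) / 0.2615 = 7.05 / 0.2615 ≈ 26.96.

Δx_3 = 26.96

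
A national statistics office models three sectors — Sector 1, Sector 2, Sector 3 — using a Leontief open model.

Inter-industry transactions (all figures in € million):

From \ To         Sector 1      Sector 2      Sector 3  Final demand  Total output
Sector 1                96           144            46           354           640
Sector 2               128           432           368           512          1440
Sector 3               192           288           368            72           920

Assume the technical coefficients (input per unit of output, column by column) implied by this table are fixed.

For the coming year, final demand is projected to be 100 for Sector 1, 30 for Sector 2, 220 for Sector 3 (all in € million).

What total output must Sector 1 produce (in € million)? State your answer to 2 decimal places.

x_1 = 208.32

Technical coefficients a_ij = z_ij / X_j:
  a_11 = 96/640 = 0.15, a_21 = 128/640 = 0.20, a_31 = 192/640 = 0.30
  a_12 = 144/1440 = 0.10, a_22 = 432/1440 = 0.30, a_32 = 288/1440 = 0.20
  a_13 = 46/920 = 0.05, a_23 = 368/920 = 0.40, a_33 = 368/920 = 0.40
I − A =
  [   0.85    -0.10    -0.05]
  [  -0.20     0.70    -0.40]
  [  -0.30    -0.20     0.60]
Cofactors of I−A, C_ij = (−1)^(i+j)·(minor ij) (rows/columns in the sector order above):
  C_11 = (0.70)(0.60) − (-0.40)(-0.20) = 0.3400
  C_12 = −[(-0.20)(0.60) − (-0.40)(-0.30)] = 0.2400
  C_13 = (-0.20)(-0.20) − (0.70)(-0.30) = 0.2500
  C_21 = −[(-0.10)(0.60) − (-0.05)(-0.20)] = 0.0700
  C_22 = (0.85)(0.60) − (-0.05)(-0.30) = 0.4950
  C_23 = −[(0.85)(-0.20) − (-0.10)(-0.30)] = 0.2000
  C_31 = (-0.10)(-0.40) − (-0.05)(0.70) = 0.0750
  C_32 = −[(0.85)(-0.40) − (-0.05)(-0.20)] = 0.3500
  C_33 = (0.85)(0.70) − (-0.10)(-0.20) = 0.5750
det(I−A) = Σ_j (I−A)_1j·C_1j = (0.85)(0.3400) + (-0.10)(0.2400) + (-0.05)(0.2500) = 0.2525
adj(I−A) = Cᵀ =
  [ 0.3400   0.0700   0.0750]
  [ 0.2400   0.4950   0.3500]
  [ 0.2500   0.2000   0.5750]
(I − A)⁻¹ = adj(I−A) / det(I−A) ≈
  [   1.3465     0.2772     0.2970]
  [   0.9505     1.9604     1.3861]
  [   0.9901     0.7921     2.2772]
x = (I − A)⁻¹ d = adj(I−A)·d / det(I−A), with det(I−A) = 0.2525:
  x_1 = (0.3400·100 + 0.0700·30 + 0.0750·220) / 0.2525 = 52.60 / 0.2525 ≈ 208.32
  x_2 = (0.2400·100 + 0.4950·30 + 0.3500·220) / 0.2525 = 115.85 / 0.2525 ≈ 458.81
  x_3 = (0.2500·100 + 0.2000·30 + 0.5750·220) / 0.2525 = 157.50 / 0.2525 ≈ 623.76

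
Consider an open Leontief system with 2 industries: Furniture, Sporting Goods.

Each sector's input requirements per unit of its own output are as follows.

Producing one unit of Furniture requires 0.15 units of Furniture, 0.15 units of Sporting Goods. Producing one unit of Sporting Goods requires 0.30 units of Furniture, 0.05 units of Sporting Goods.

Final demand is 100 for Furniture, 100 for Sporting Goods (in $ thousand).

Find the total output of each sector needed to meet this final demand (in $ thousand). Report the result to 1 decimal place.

I − A =
  [   0.85    -0.30]
  [  -0.15     0.95]
det(I−A) = (0.85)(0.95) − (-0.30)(-0.15) = 0.7625
adj(I−A) = [[0.95, 0.30], [0.15, 0.85]]
(I − A)⁻¹ = adj(I−A) / det(I−A) ≈
  [   1.2459     0.3934]
  [   0.1967     1.1148]
x = (I − A)⁻¹ d = adj(I−A)·d / det(I−A), with det(I−A) = 0.7625:
  x_F = (0.95·100 + 0.30·100) / 0.7625 = 125.00 / 0.7625 ≈ 163.9
  x_S = (0.15·100 + 0.85·100) / 0.7625 = 100.00 / 0.7625 ≈ 131.1

x_F = 163.9, x_S = 131.1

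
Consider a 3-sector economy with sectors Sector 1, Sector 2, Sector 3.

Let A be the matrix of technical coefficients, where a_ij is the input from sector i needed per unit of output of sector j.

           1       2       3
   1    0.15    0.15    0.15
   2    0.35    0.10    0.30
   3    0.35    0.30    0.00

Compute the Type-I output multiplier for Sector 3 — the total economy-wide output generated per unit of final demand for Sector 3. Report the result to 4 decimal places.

m_3 = 2.1534

I − A =
  [   0.85    -0.15    -0.15]
  [  -0.35     0.90    -0.30]
  [  -0.35    -0.30     1.00]
Cofactors of I−A, C_ij = (−1)^(i+j)·(minor ij) (rows/columns in the sector order above):
  C_11 = (0.90)(1.00) − (-0.30)(-0.30) = 0.8100
  C_12 = −[(-0.35)(1.00) − (-0.30)(-0.35)] = 0.4550
  C_13 = (-0.35)(-0.30) − (0.90)(-0.35) = 0.4200
  C_21 = −[(-0.15)(1.00) − (-0.15)(-0.30)] = 0.1950
  C_22 = (0.85)(1.00) − (-0.15)(-0.35) = 0.7975
  C_23 = −[(0.85)(-0.30) − (-0.15)(-0.35)] = 0.3075
  C_31 = (-0.15)(-0.30) − (-0.15)(0.90) = 0.1800
  C_32 = −[(0.85)(-0.30) − (-0.15)(-0.35)] = 0.3075
  C_33 = (0.85)(0.90) − (-0.15)(-0.35) = 0.7125
det(I−A) = Σ_j (I−A)_1j·C_1j = (0.85)(0.8100) + (-0.15)(0.4550) + (-0.15)(0.4200) = 0.55725
adj(I−A) = Cᵀ =
  [ 0.8100   0.1950   0.1800]
  [ 0.4550   0.7975   0.3075]
  [ 0.4200   0.3075   0.7125]
(I − A)⁻¹ = adj(I−A) / det(I−A) ≈
  [   1.45357     0.34993     0.32301]
  [   0.81651     1.43114     0.55182]
  [   0.75370     0.55182     1.27860]
The output multiplier for sector j is the column-j sum of the Leontief inverse (I − A)⁻¹ = adj(I−A) / det(I−A).
Column 3 of adj(I−A): (0.1800, 0.3075, 0.7125); det(I−A) = 0.55725.
m_3 = (0.1800 + 0.3075 + 0.7125) / 0.55725 = 1.20 / 0.55725 ≈ 2.1534.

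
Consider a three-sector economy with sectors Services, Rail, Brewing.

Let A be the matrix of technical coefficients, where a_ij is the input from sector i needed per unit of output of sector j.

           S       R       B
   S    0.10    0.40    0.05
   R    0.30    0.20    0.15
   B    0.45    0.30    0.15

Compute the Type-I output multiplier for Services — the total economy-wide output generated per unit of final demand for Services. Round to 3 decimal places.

I − A =
  [   0.90    -0.40    -0.05]
  [  -0.30     0.80    -0.15]
  [  -0.45    -0.30     0.85]
Cofactors of I−A, C_ij = (−1)^(i+j)·(minor ij) (rows/columns in the sector order above):
  C_11 = (0.80)(0.85) − (-0.15)(-0.30) = 0.6350
  C_12 = −[(-0.30)(0.85) − (-0.15)(-0.45)] = 0.3225
  C_13 = (-0.30)(-0.30) − (0.80)(-0.45) = 0.4500
  C_21 = −[(-0.40)(0.85) − (-0.05)(-0.30)] = 0.3550
  C_22 = (0.90)(0.85) − (-0.05)(-0.45) = 0.7425
  C_23 = −[(0.90)(-0.30) − (-0.40)(-0.45)] = 0.4500
  C_31 = (-0.40)(-0.15) − (-0.05)(0.80) = 0.1000
  C_32 = −[(0.90)(-0.15) − (-0.05)(-0.30)] = 0.1500
  C_33 = (0.90)(0.80) − (-0.40)(-0.30) = 0.6000
det(I−A) = Σ_j (I−A)_1j·C_1j = (0.90)(0.6350) + (-0.40)(0.3225) + (-0.05)(0.4500) = 0.4200
adj(I−A) = Cᵀ =
  [ 0.6350   0.3550   0.1000]
  [ 0.3225   0.7425   0.1500]
  [ 0.4500   0.4500   0.6000]
(I − A)⁻¹ = adj(I−A) / det(I−A) ≈
  [   1.5119     0.8452     0.2381]
  [   0.7679     1.7679     0.3571]
  [   1.0714     1.0714     1.4286]
The output multiplier for sector j is the column-j sum of the Leontief inverse (I − A)⁻¹ = adj(I−A) / det(I−A).
Column S of adj(I−A): (0.6350, 0.3225, 0.4500); det(I−A) = 0.4200.
m_S = (0.6350 + 0.3225 + 0.4500) / 0.4200 = 1.4075 / 0.4200 ≈ 3.351.

m_S = 3.351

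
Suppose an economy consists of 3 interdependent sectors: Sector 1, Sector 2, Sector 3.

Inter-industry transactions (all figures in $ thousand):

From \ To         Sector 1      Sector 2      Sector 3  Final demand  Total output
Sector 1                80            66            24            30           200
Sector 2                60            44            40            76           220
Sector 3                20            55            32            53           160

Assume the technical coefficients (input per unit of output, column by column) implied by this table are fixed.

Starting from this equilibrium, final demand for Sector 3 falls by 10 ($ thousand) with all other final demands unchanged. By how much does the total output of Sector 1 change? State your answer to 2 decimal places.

Δx_1 = -8.00

Technical coefficients a_ij = z_ij / X_j:
  a_11 = 80/200 = 0.40, a_21 = 60/200 = 0.30, a_31 = 20/200 = 0.10
  a_12 = 66/220 = 0.30, a_22 = 44/220 = 0.20, a_32 = 55/220 = 0.25
  a_13 = 24/160 = 0.15, a_23 = 40/160 = 0.25, a_33 = 32/160 = 0.20
I − A =
  [   0.60    -0.30    -0.15]
  [  -0.30     0.80    -0.25]
  [  -0.10    -0.25     0.80]
Cofactors of I−A, C_ij = (−1)^(i+j)·(minor ij) (rows/columns in the sector order above):
  C_11 = (0.80)(0.80) − (-0.25)(-0.25) = 0.5775
  C_12 = −[(-0.30)(0.80) − (-0.25)(-0.10)] = 0.2650
  C_13 = (-0.30)(-0.25) − (0.80)(-0.10) = 0.1550
  C_21 = −[(-0.30)(0.80) − (-0.15)(-0.25)] = 0.2775
  C_22 = (0.60)(0.80) − (-0.15)(-0.10) = 0.4650
  C_23 = −[(0.60)(-0.25) − (-0.30)(-0.10)] = 0.1800
  C_31 = (-0.30)(-0.25) − (-0.15)(0.80) = 0.1950
  C_32 = −[(0.60)(-0.25) − (-0.15)(-0.30)] = 0.1950
  C_33 = (0.60)(0.80) − (-0.30)(-0.30) = 0.3900
det(I−A) = Σ_j (I−A)_1j·C_1j = (0.60)(0.5775) + (-0.30)(0.2650) + (-0.15)(0.1550) = 0.24375
adj(I−A) = Cᵀ =
  [ 0.5775   0.2775   0.1950]
  [ 0.2650   0.4650   0.1950]
  [ 0.1550   0.1800   0.3900]
(I − A)⁻¹ = adj(I−A) / det(I−A) ≈
  [   2.3692     1.1385     0.8000]
  [   1.0872     1.9077     0.8000]
  [   0.6359     0.7385     1.6000]
Δx = (I − A)⁻¹ Δd with Δd having -10 in the Sector 3 component and 0 elsewhere.
So Δx_1 = L_13 · (-10), where L_13 = adj(I−A)_13 / det(I−A) = 0.1950 / 0.24375.
Δx_1 = 0.1950 × (-10) / 0.24375 = -1.95 / 0.24375 = -8.00.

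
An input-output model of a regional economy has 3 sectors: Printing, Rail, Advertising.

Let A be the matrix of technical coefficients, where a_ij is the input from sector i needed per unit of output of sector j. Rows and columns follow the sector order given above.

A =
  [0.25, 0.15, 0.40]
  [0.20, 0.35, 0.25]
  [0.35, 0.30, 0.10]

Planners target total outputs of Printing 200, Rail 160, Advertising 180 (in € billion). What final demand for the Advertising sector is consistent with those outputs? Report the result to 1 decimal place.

I − A =
  [   0.75    -0.15    -0.40]
  [  -0.20     0.65    -0.25]
  [  -0.35    -0.30     0.90]
d = (I − A) x:
  d_P = (+0.75)·200 + (-0.15)·160 + (-0.40)·180 = 54.0
  d_R = (-0.20)·200 + (+0.65)·160 + (-0.25)·180 = 19.0
  d_A = (-0.35)·200 + (-0.30)·160 + (+0.90)·180 = 44.0

d_A = 44.0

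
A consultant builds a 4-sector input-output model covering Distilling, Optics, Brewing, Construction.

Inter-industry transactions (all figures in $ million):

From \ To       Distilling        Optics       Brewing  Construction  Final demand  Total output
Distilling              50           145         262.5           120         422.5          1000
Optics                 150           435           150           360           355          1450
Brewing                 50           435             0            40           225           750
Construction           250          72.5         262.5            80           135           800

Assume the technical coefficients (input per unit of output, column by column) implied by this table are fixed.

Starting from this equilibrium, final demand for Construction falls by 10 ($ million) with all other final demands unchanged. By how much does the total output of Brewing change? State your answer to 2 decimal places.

Δx_3 = -4.69

Technical coefficients a_ij = z_ij / X_j:
  a_11 = 50/1000 = 0.05, a_21 = 150/1000 = 0.15, a_31 = 50/1000 = 0.05, a_41 = 250/1000 = 0.25
  a_12 = 145/1450 = 0.10, a_22 = 435/1450 = 0.30, a_32 = 435/1450 = 0.30, a_42 = 72.5/1450 = 0.05
  a_13 = 262.5/750 = 0.35, a_23 = 150/750 = 0.20, a_33 = 0/750 = 0.00, a_43 = 262.5/750 = 0.35
  a_14 = 120/800 = 0.15, a_24 = 360/800 = 0.45, a_34 = 40/800 = 0.05, a_44 = 80/800 = 0.10
I − A =
  [   0.95    -0.10    -0.35    -0.15]
  [  -0.15     0.70    -0.20    -0.45]
  [  -0.05    -0.30     1.00    -0.05]
  [  -0.25    -0.05    -0.35     0.90]
Compute the cofactors C_ij = (−1)^(i+j)·(3×3 minor ij) of I−A; the adjugate is their transpose:
adj(I−A) = Cᵀ =
  [ 0.493500   0.206875   0.284625   0.201500]
  [ 0.264250   0.778125   0.407625   0.455750]
  [ 0.113750   0.253750   0.525000   0.175000]
  [ 0.196000   0.199375   0.305875   0.564000]
det(I−A) = Σ_j (I−A)_1j·C_1j = (0.95)(0.493500) + (-0.10)(0.264250) + (-0.35)(0.113750) + (-0.15)(0.196000) = 0.3731875
(I − A)⁻¹ = adj(I−A) / det(I−A) ≈
  [   1.3224     0.5543     0.7627     0.5399]
  [   0.7081     2.0851     1.0923     1.2212]
  [   0.3048     0.6800     1.4068     0.4689]
  [   0.5252     0.5342     0.8196     1.5113]
Δx = (I − A)⁻¹ Δd with Δd having -10 in the Construction component and 0 elsewhere.
So Δx_3 = L_34 · (-10), where L_34 = adj(I−A)_34 / det(I−A) = 0.175000 / 0.3731875.
Δx_3 = 0.175000 × (-10) / 0.3731875 = -1.75 / 0.3731875 ≈ -4.69.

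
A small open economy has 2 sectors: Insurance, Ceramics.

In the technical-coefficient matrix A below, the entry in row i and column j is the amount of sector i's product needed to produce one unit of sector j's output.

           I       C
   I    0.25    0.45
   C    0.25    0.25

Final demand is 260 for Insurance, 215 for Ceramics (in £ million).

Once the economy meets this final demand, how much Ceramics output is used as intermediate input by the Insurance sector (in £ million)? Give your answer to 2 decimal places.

I − A =
  [   0.75    -0.45]
  [  -0.25     0.75]
det(I−A) = (0.75)(0.75) − (-0.45)(-0.25) = 0.4500
adj(I−A) = [[0.75, 0.45], [0.25, 0.75]]
(I − A)⁻¹ = adj(I−A) / det(I−A) ≈
  [   1.6667     1.0000]
  [   0.5556     1.6667]
First solve x = (I − A)⁻¹ d = adj(I−A)·d / det(I−A); in particular x_I = (0.75·260 + 0.45·215) / 0.4500 = 291.75 / 0.4500 ≈ 648.3333.
Intermediate flow from C to I: z_CI = a_CI · x_I = 0.25 × 291.75 / 0.4500 = 72.9375 / 0.4500 ≈ 162.08.

z_CI = 162.08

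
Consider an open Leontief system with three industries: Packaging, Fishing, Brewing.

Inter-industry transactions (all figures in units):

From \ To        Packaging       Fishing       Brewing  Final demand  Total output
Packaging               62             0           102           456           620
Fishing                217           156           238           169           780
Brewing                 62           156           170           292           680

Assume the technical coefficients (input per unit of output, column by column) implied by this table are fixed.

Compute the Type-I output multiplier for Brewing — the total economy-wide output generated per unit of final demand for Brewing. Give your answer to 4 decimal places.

m_B = 2.6568

Technical coefficients a_ij = z_ij / X_j:
  a_PP = 62/620 = 0.10, a_FP = 217/620 = 0.35, a_BP = 62/620 = 0.10
  a_PF = 0/780 = 0.00, a_FF = 156/780 = 0.20, a_BF = 156/780 = 0.20
  a_PB = 102/680 = 0.15, a_FB = 238/680 = 0.35, a_BB = 170/680 = 0.25
I − A =
  [   0.90     0.00    -0.15]
  [  -0.35     0.80    -0.35]
  [  -0.10    -0.20     0.75]
Cofactors of I−A, C_ij = (−1)^(i+j)·(minor ij) (rows/columns in the sector order above):
  C_11 = (0.80)(0.75) − (-0.35)(-0.20) = 0.5300
  C_12 = −[(-0.35)(0.75) − (-0.35)(-0.10)] = 0.2975
  C_13 = (-0.35)(-0.20) − (0.80)(-0.10) = 0.1500
  C_21 = −[(0.00)(0.75) − (-0.15)(-0.20)] = 0.0300
  C_22 = (0.90)(0.75) − (-0.15)(-0.10) = 0.6600
  C_23 = −[(0.90)(-0.20) − (0.00)(-0.10)] = 0.1800
  C_31 = (0.00)(-0.35) − (-0.15)(0.80) = 0.1200
  C_32 = −[(0.90)(-0.35) − (-0.15)(-0.35)] = 0.3675
  C_33 = (0.90)(0.80) − (0.00)(-0.35) = 0.7200
det(I−A) = Σ_j (I−A)_1j·C_1j = (0.90)(0.5300) + (0.00)(0.2975) + (-0.15)(0.1500) = 0.4545
adj(I−A) = Cᵀ =
  [ 0.5300   0.0300   0.1200]
  [ 0.2975   0.6600   0.3675]
  [ 0.1500   0.1800   0.7200]
(I − A)⁻¹ = adj(I−A) / det(I−A) ≈
  [   1.16612     0.06601     0.26403]
  [   0.65457     1.45215     0.80858]
  [   0.33003     0.39604     1.58416]
The output multiplier for sector j is the column-j sum of the Leontief inverse (I − A)⁻¹ = adj(I−A) / det(I−A).
Column B of adj(I−A): (0.1200, 0.3675, 0.7200); det(I−A) = 0.4545.
m_B = (0.1200 + 0.3675 + 0.7200) / 0.4545 = 1.2075 / 0.4545 ≈ 2.6568.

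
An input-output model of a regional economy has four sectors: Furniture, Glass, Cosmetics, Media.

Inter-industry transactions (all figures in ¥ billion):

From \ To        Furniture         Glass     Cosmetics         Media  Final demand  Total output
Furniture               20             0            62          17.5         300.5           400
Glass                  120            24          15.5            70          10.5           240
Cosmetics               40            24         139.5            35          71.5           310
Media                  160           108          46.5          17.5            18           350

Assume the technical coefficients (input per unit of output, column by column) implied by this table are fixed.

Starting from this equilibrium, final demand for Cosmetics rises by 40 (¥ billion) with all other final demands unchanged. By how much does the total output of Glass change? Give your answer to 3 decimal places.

Technical coefficients a_ij = z_ij / X_j:
  a_FF = 20/400 = 0.05, a_GF = 120/400 = 0.30, a_CF = 40/400 = 0.10, a_MF = 160/400 = 0.40
  a_FG = 0/240 = 0.00, a_GG = 24/240 = 0.10, a_CG = 24/240 = 0.10, a_MG = 108/240 = 0.45
  a_FC = 62/310 = 0.20, a_GC = 15.5/310 = 0.05, a_CC = 139.5/310 = 0.45, a_MC = 46.5/310 = 0.15
  a_FM = 17.5/350 = 0.05, a_GM = 70/350 = 0.20, a_CM = 35/350 = 0.10, a_MM = 17.5/350 = 0.05
I − A =
  [   0.95     0.00    -0.20    -0.05]
  [  -0.30     0.90    -0.05    -0.20]
  [  -0.10    -0.10     0.55    -0.10]
  [  -0.40    -0.45    -0.15     0.95]
Compute the cofactors C_ij = (−1)^(i+j)·(3×3 minor ij) of I−A; the adjugate is their transpose:
adj(I−A) = Cᵀ =
  [ 0.397250   0.041125   0.160875   0.046500]
  [ 0.206000   0.443375   0.147875   0.119750]
  [ 0.162500   0.133250   0.702000   0.110500]
  [ 0.290500   0.248375   0.248625   0.441500]
det(I−A) = Σ_j (I−A)_1j·C_1j = (0.95)(0.397250) + (0.00)(0.206000) + (-0.20)(0.162500) + (-0.05)(0.290500) = 0.3303625
(I − A)⁻¹ = adj(I−A) / det(I−A) ≈
  [   1.2025     0.1245     0.4870     0.1408]
  [   0.6236     1.3421     0.4476     0.3625]
  [   0.4919     0.4033     2.1249     0.3345]
  [   0.8793     0.7518     0.7526     1.3364]
Δx = (I − A)⁻¹ Δd with Δd having +40 in the Cosmetics component and 0 elsewhere.
So Δx_G = L_GC · (+40), where L_GC = adj(I−A)_GC / det(I−A) = 0.147875 / 0.3303625.
Δx_G = 0.147875 × (+40) / 0.3303625 = 5.915 / 0.3303625 ≈ 17.905.

Δx_G = 17.905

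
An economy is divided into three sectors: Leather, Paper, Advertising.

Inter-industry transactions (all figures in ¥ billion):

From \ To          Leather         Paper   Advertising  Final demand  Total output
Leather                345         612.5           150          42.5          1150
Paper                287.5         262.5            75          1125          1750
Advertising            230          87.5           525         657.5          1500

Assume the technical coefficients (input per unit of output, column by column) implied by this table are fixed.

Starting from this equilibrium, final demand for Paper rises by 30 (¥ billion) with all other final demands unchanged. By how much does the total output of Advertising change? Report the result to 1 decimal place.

Δx_A = 10.3

Technical coefficients a_ij = z_ij / X_j:
  a_LL = 345/1150 = 0.30, a_PL = 287.5/1150 = 0.25, a_AL = 230/1150 = 0.20
  a_LP = 612.5/1750 = 0.35, a_PP = 262.5/1750 = 0.15, a_AP = 87.5/1750 = 0.05
  a_LA = 150/1500 = 0.10, a_PA = 75/1500 = 0.05, a_AA = 525/1500 = 0.35
I − A =
  [   0.70    -0.35    -0.10]
  [  -0.25     0.85    -0.05]
  [  -0.20    -0.05     0.65]
Cofactors of I−A, C_ij = (−1)^(i+j)·(minor ij) (rows/columns in the sector order above):
  C_11 = (0.85)(0.65) − (-0.05)(-0.05) = 0.5500
  C_12 = −[(-0.25)(0.65) − (-0.05)(-0.20)] = 0.1725
  C_13 = (-0.25)(-0.05) − (0.85)(-0.20) = 0.1825
  C_21 = −[(-0.35)(0.65) − (-0.10)(-0.05)] = 0.2325
  C_22 = (0.70)(0.65) − (-0.10)(-0.20) = 0.4350
  C_23 = −[(0.70)(-0.05) − (-0.35)(-0.20)] = 0.1050
  C_31 = (-0.35)(-0.05) − (-0.10)(0.85) = 0.1025
  C_32 = −[(0.70)(-0.05) − (-0.10)(-0.25)] = 0.0600
  C_33 = (0.70)(0.85) − (-0.35)(-0.25) = 0.5075
det(I−A) = Σ_j (I−A)_1j·C_1j = (0.70)(0.5500) + (-0.35)(0.1725) + (-0.10)(0.1825) = 0.306375
adj(I−A) = Cᵀ =
  [ 0.5500   0.2325   0.1025]
  [ 0.1725   0.4350   0.0600]
  [ 0.1825   0.1050   0.5075]
(I − A)⁻¹ = adj(I−A) / det(I−A) ≈
  [   1.7952     0.7589     0.3346]
  [   0.5630     1.4198     0.1958]
  [   0.5957     0.3427     1.6565]
Δx = (I − A)⁻¹ Δd with Δd having +30 in the Paper component and 0 elsewhere.
So Δx_A = L_AP · (+30), where L_AP = adj(I−A)_AP / det(I−A) = 0.1050 / 0.306375.
Δx_A = 0.1050 × (+30) / 0.306375 = 3.15 / 0.306375 ≈ 10.3.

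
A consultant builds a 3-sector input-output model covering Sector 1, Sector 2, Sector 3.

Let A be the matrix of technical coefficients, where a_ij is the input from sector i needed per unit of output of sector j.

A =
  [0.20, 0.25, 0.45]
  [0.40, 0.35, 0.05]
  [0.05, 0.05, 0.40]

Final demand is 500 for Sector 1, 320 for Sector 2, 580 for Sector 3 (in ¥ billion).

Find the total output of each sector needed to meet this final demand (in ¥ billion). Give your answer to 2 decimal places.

x_1 = 1886.38, x_2 = 1750.83, x_3 = 1269.77

I − A =
  [   0.80    -0.25    -0.45]
  [  -0.40     0.65    -0.05]
  [  -0.05    -0.05     0.60]
Cofactors of I−A, C_ij = (−1)^(i+j)·(minor ij) (rows/columns in the sector order above):
  C_11 = (0.65)(0.60) − (-0.05)(-0.05) = 0.3875
  C_12 = −[(-0.40)(0.60) − (-0.05)(-0.05)] = 0.2425
  C_13 = (-0.40)(-0.05) − (0.65)(-0.05) = 0.0525
  C_21 = −[(-0.25)(0.60) − (-0.45)(-0.05)] = 0.1725
  C_22 = (0.80)(0.60) − (-0.45)(-0.05) = 0.4575
  C_23 = −[(0.80)(-0.05) − (-0.25)(-0.05)] = 0.0525
  C_31 = (-0.25)(-0.05) − (-0.45)(0.65) = 0.3050
  C_32 = −[(0.80)(-0.05) − (-0.45)(-0.40)] = 0.2200
  C_33 = (0.80)(0.65) − (-0.25)(-0.40) = 0.4200
det(I−A) = Σ_j (I−A)_1j·C_1j = (0.80)(0.3875) + (-0.25)(0.2425) + (-0.45)(0.0525) = 0.22575
adj(I−A) = Cᵀ =
  [ 0.3875   0.1725   0.3050]
  [ 0.2425   0.4575   0.2200]
  [ 0.0525   0.0525   0.4200]
(I − A)⁻¹ = adj(I−A) / det(I−A) ≈
  [   1.7165     0.7641     1.3511]
  [   1.0742     2.0266     0.9745]
  [   0.2326     0.2326     1.8605]
x = (I − A)⁻¹ d = adj(I−A)·d / det(I−A), with det(I−A) = 0.22575:
  x_1 = (0.3875·500 + 0.1725·320 + 0.3050·580) / 0.22575 = 425.85 / 0.22575 ≈ 1886.38
  x_2 = (0.2425·500 + 0.4575·320 + 0.2200·580) / 0.22575 = 395.25 / 0.22575 ≈ 1750.83
  x_3 = (0.0525·500 + 0.0525·320 + 0.4200·580) / 0.22575 = 286.65 / 0.22575 ≈ 1269.77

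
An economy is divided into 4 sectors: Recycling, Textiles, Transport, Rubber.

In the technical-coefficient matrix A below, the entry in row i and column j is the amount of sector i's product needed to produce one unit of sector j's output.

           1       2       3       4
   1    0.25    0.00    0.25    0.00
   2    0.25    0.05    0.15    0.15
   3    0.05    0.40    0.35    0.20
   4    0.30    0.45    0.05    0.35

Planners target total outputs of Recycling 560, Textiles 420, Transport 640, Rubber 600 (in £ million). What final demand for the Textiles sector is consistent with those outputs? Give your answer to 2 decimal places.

d_2 = 73.00

I − A =
  [   0.75     0.00    -0.25     0.00]
  [  -0.25     0.95    -0.15    -0.15]
  [  -0.05    -0.40     0.65    -0.20]
  [  -0.30    -0.45    -0.05     0.65]
d = (I − A) x:
  d_1 = (+0.75)·560 + (+0.00)·420 + (-0.25)·640 + (+0.00)·600 = 260.00
  d_2 = (-0.25)·560 + (+0.95)·420 + (-0.15)·640 + (-0.15)·600 = 73.00
  d_3 = (-0.05)·560 + (-0.40)·420 + (+0.65)·640 + (-0.20)·600 = 100.00
  d_4 = (-0.30)·560 + (-0.45)·420 + (-0.05)·640 + (+0.65)·600 = 1.00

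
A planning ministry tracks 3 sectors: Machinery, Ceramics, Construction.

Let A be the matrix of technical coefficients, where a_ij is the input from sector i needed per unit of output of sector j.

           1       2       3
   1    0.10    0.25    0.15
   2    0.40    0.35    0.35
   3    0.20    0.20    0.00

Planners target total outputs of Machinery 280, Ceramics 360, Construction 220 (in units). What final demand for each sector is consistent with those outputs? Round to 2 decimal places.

I − A =
  [   0.90    -0.25    -0.15]
  [  -0.40     0.65    -0.35]
  [  -0.20    -0.20     1.00]
d = (I − A) x:
  d_1 = (+0.90)·280 + (-0.25)·360 + (-0.15)·220 = 129.00
  d_2 = (-0.40)·280 + (+0.65)·360 + (-0.35)·220 = 45.00
  d_3 = (-0.20)·280 + (-0.20)·360 + (+1.00)·220 = 92.00

d_1 = 129.00, d_2 = 45.00, d_3 = 92.00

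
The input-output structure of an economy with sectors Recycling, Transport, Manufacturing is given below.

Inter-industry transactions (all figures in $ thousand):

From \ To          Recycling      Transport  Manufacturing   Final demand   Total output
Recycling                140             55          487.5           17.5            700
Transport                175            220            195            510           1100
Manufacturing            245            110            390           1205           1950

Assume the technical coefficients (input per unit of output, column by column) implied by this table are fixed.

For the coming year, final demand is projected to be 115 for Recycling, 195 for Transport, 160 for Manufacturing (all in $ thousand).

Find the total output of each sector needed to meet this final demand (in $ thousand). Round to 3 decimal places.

x_R = 283.474, x_T = 378.756, x_M = 371.364

Technical coefficients a_ij = z_ij / X_j:
  a_RR = 140/700 = 0.20, a_TR = 175/700 = 0.25, a_MR = 245/700 = 0.35
  a_RT = 55/1100 = 0.05, a_TT = 220/1100 = 0.20, a_MT = 110/1100 = 0.10
  a_RM = 487.5/1950 = 0.25, a_TM = 195/1950 = 0.10, a_MM = 390/1950 = 0.20
I − A =
  [   0.80    -0.05    -0.25]
  [  -0.25     0.80    -0.10]
  [  -0.35    -0.10     0.80]
Cofactors of I−A, C_ij = (−1)^(i+j)·(minor ij) (rows/columns in the sector order above):
  C_11 = (0.80)(0.80) − (-0.10)(-0.10) = 0.6300
  C_12 = −[(-0.25)(0.80) − (-0.10)(-0.35)] = 0.2350
  C_13 = (-0.25)(-0.10) − (0.80)(-0.35) = 0.3050
  C_21 = −[(-0.05)(0.80) − (-0.25)(-0.10)] = 0.0650
  C_22 = (0.80)(0.80) − (-0.25)(-0.35) = 0.5525
  C_23 = −[(0.80)(-0.10) − (-0.05)(-0.35)] = 0.0975
  C_31 = (-0.05)(-0.10) − (-0.25)(0.80) = 0.2050
  C_32 = −[(0.80)(-0.10) − (-0.25)(-0.25)] = 0.1425
  C_33 = (0.80)(0.80) − (-0.05)(-0.25) = 0.6275
det(I−A) = Σ_j (I−A)_1j·C_1j = (0.80)(0.6300) + (-0.05)(0.2350) + (-0.25)(0.3050) = 0.4160
adj(I−A) = Cᵀ =
  [ 0.6300   0.0650   0.2050]
  [ 0.2350   0.5525   0.1425]
  [ 0.3050   0.0975   0.6275]
(I − A)⁻¹ = adj(I−A) / det(I−A) ≈
  [   1.5144     0.1563     0.4928]
  [   0.5649     1.3281     0.3425]
  [   0.7332     0.2344     1.5084]
x = (I − A)⁻¹ d = adj(I−A)·d / det(I−A), with det(I−A) = 0.4160:
  x_R = (0.6300·115 + 0.0650·195 + 0.2050·160) / 0.4160 = 117.925 / 0.4160 ≈ 283.474
  x_T = (0.2350·115 + 0.5525·195 + 0.1425·160) / 0.4160 = 157.5625 / 0.4160 ≈ 378.756
  x_M = (0.3050·115 + 0.0975·195 + 0.6275·160) / 0.4160 = 154.4875 / 0.4160 ≈ 371.364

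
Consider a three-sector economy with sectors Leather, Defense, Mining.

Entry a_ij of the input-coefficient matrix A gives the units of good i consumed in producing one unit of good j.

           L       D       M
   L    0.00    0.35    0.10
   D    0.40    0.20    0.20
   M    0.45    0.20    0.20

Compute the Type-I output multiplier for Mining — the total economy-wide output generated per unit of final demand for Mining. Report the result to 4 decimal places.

I − A =
  [   1.00    -0.35    -0.10]
  [  -0.40     0.80    -0.20]
  [  -0.45    -0.20     0.80]
Cofactors of I−A, C_ij = (−1)^(i+j)·(minor ij) (rows/columns in the sector order above):
  C_11 = (0.80)(0.80) − (-0.20)(-0.20) = 0.6000
  C_12 = −[(-0.40)(0.80) − (-0.20)(-0.45)] = 0.4100
  C_13 = (-0.40)(-0.20) − (0.80)(-0.45) = 0.4400
  C_21 = −[(-0.35)(0.80) − (-0.10)(-0.20)] = 0.3000
  C_22 = (1.00)(0.80) − (-0.10)(-0.45) = 0.7550
  C_23 = −[(1.00)(-0.20) − (-0.35)(-0.45)] = 0.3575
  C_31 = (-0.35)(-0.20) − (-0.10)(0.80) = 0.1500
  C_32 = −[(1.00)(-0.20) − (-0.10)(-0.40)] = 0.2400
  C_33 = (1.00)(0.80) − (-0.35)(-0.40) = 0.6600
det(I−A) = Σ_j (I−A)_1j·C_1j = (1.00)(0.6000) + (-0.35)(0.4100) + (-0.10)(0.4400) = 0.4125
adj(I−A) = Cᵀ =
  [ 0.6000   0.3000   0.1500]
  [ 0.4100   0.7550   0.2400]
  [ 0.4400   0.3575   0.6600]
(I − A)⁻¹ = adj(I−A) / det(I−A) ≈
  [   1.45455     0.72727     0.36364]
  [   0.99394     1.83030     0.58182]
  [   1.06667     0.86667     1.60000]
The output multiplier for sector j is the column-j sum of the Leontief inverse (I − A)⁻¹ = adj(I−A) / det(I−A).
Column M of adj(I−A): (0.1500, 0.2400, 0.6600); det(I−A) = 0.4125.
m_M = (0.1500 + 0.2400 + 0.6600) / 0.4125 = 1.05 / 0.4125 ≈ 2.5455.

m_M = 2.5455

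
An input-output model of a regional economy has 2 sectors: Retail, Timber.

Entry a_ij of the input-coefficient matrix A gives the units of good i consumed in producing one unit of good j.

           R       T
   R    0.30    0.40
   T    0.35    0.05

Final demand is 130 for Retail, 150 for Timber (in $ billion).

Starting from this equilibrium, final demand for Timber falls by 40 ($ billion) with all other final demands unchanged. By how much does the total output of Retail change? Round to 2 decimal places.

I − A =
  [   0.70    -0.40]
  [  -0.35     0.95]
det(I−A) = (0.70)(0.95) − (-0.40)(-0.35) = 0.5250
adj(I−A) = [[0.95, 0.40], [0.35, 0.70]]
(I − A)⁻¹ = adj(I−A) / det(I−A) ≈
  [   1.8095     0.7619]
  [   0.6667     1.3333]
Δx = (I − A)⁻¹ Δd with Δd having -40 in the Timber component and 0 elsewhere.
So Δx_R = L_RT · (-40), where L_RT = adj(I−A)_RT / det(I−A) = 0.40 / 0.5250.
Δx_R = 0.40 × (-40) / 0.5250 = -16.00 / 0.5250 ≈ -30.48.

Δx_R = -30.48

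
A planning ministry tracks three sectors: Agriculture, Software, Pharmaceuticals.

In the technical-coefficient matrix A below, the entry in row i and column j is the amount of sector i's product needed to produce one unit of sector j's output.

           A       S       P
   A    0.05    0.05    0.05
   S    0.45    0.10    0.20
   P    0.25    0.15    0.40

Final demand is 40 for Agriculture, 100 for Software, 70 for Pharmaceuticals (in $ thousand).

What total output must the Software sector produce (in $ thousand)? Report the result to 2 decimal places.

x_S = 183.81

I − A =
  [   0.95    -0.05    -0.05]
  [  -0.45     0.90    -0.20]
  [  -0.25    -0.15     0.60]
Cofactors of I−A, C_ij = (−1)^(i+j)·(minor ij) (rows/columns in the sector order above):
  C_11 = (0.90)(0.60) − (-0.20)(-0.15) = 0.5100
  C_12 = −[(-0.45)(0.60) − (-0.20)(-0.25)] = 0.3200
  C_13 = (-0.45)(-0.15) − (0.90)(-0.25) = 0.2925
  C_21 = −[(-0.05)(0.60) − (-0.05)(-0.15)] = 0.0375
  C_22 = (0.95)(0.60) − (-0.05)(-0.25) = 0.5575
  C_23 = −[(0.95)(-0.15) − (-0.05)(-0.25)] = 0.1550
  C_31 = (-0.05)(-0.20) − (-0.05)(0.90) = 0.0550
  C_32 = −[(0.95)(-0.20) − (-0.05)(-0.45)] = 0.2125
  C_33 = (0.95)(0.90) − (-0.05)(-0.45) = 0.8325
det(I−A) = Σ_j (I−A)_1j·C_1j = (0.95)(0.5100) + (-0.05)(0.3200) + (-0.05)(0.2925) = 0.453875
adj(I−A) = Cᵀ =
  [ 0.5100   0.0375   0.0550]
  [ 0.3200   0.5575   0.2125]
  [ 0.2925   0.1550   0.8325]
(I − A)⁻¹ = adj(I−A) / det(I−A) ≈
  [   1.1237     0.0826     0.1212]
  [   0.7050     1.2283     0.4682]
  [   0.6445     0.3415     1.8342]
x = (I − A)⁻¹ d = adj(I−A)·d / det(I−A), with det(I−A) = 0.453875:
  x_A = (0.5100·40 + 0.0375·100 + 0.0550·70) / 0.453875 = 28.00 / 0.453875 ≈ 61.69
  x_S = (0.3200·40 + 0.5575·100 + 0.2125·70) / 0.453875 = 83.425 / 0.453875 ≈ 183.81
  x_P = (0.2925·40 + 0.1550·100 + 0.8325·70) / 0.453875 = 85.475 / 0.453875 ≈ 188.32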